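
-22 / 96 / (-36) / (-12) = -11 / 20736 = -0.00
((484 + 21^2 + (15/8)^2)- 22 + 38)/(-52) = -60449/3328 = -18.16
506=506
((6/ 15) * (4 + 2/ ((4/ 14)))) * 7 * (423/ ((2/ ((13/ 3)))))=141141/ 5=28228.20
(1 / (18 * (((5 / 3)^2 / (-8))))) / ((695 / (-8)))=32 / 17375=0.00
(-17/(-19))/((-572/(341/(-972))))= 527/960336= 0.00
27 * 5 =135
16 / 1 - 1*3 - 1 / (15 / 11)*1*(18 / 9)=173 / 15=11.53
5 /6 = 0.83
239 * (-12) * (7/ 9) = -6692/ 3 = -2230.67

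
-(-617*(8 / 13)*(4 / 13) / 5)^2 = -545.96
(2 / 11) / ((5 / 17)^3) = 9826 / 1375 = 7.15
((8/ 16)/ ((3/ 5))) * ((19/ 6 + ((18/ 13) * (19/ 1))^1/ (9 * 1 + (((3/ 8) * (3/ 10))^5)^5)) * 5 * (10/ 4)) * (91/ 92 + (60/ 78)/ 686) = 9112220516355852251193934824456284244335771736621136280375/ 145061052180194503396299342305632992264743593748337504288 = 62.82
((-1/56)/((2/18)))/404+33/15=248819/113120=2.20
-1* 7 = -7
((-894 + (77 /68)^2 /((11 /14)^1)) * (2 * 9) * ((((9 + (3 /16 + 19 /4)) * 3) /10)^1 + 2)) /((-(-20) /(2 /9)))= -408092059 /369920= -1103.19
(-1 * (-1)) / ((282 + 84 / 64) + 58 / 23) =0.00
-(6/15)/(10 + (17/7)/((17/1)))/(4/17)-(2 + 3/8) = -7221/2840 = -2.54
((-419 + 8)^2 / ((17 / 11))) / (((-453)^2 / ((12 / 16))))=619377 / 1550468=0.40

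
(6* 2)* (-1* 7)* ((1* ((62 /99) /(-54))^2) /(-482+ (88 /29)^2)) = 11314814 /473492063187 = 0.00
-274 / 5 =-54.80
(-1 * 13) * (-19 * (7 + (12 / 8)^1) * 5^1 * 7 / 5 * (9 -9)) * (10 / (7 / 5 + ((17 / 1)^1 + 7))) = 0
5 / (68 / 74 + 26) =0.19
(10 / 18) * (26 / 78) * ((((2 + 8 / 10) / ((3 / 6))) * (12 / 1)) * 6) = 224 / 3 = 74.67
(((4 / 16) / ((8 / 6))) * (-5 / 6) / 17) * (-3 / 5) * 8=3 / 68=0.04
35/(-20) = -7/4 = -1.75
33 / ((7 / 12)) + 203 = 1817 / 7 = 259.57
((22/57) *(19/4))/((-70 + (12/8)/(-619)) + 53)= -0.11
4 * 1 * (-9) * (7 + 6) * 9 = -4212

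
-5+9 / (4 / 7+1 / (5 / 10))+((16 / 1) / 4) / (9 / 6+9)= -47 / 42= -1.12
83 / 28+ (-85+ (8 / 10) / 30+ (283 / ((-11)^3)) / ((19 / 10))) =-4361189291 / 53106900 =-82.12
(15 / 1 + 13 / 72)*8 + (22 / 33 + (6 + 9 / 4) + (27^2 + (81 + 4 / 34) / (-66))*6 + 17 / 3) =30311863 / 6732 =4502.65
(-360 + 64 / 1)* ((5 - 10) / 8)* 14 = 2590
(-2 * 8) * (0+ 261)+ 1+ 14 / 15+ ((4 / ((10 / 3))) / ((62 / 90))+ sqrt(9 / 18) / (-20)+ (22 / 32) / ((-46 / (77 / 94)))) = -134226416959 / 32170560-sqrt(2) / 40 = -4172.37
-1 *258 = -258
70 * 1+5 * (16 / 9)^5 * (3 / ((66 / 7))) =63817810 / 649539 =98.25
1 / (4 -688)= -1 / 684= -0.00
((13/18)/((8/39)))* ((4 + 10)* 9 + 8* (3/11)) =39715/88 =451.31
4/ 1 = 4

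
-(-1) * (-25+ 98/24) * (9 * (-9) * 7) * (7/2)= 332073/8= 41509.12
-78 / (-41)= 78 / 41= 1.90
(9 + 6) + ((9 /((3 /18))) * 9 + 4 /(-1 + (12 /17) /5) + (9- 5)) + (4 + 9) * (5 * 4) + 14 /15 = 833597 /1095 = 761.28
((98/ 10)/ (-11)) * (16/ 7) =-2.04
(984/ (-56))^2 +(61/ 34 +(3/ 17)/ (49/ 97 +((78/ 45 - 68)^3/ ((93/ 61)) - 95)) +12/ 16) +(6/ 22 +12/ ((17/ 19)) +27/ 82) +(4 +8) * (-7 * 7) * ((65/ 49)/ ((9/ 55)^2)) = -3397414685096603249430575/ 117948109177812216996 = -28804.32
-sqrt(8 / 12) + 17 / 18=17 / 18 - sqrt(6) / 3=0.13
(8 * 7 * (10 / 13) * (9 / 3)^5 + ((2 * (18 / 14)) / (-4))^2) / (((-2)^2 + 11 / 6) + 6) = 80018199 / 90454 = 884.63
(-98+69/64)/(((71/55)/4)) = -341165/1136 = -300.32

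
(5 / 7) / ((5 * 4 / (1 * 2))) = 1 / 14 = 0.07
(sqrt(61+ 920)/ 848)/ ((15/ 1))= sqrt(109)/ 4240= 0.00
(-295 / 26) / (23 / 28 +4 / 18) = -37170 / 3419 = -10.87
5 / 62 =0.08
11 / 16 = 0.69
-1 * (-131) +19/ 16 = 2115/ 16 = 132.19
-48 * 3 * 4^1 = -576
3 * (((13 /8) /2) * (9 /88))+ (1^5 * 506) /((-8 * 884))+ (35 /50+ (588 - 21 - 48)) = 808846583 /1555840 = 519.88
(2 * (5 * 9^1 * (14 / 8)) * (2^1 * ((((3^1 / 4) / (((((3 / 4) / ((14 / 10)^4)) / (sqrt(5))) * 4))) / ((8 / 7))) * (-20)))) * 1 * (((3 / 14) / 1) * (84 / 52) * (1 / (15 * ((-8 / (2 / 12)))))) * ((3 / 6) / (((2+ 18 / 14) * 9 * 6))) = 823543 * sqrt(5) / 114816000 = 0.02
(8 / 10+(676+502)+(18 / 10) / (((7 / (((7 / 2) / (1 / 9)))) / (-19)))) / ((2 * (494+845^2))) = 10249 / 14290380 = 0.00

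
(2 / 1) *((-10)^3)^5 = -2000000000000000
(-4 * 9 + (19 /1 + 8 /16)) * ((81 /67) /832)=-2673 /111488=-0.02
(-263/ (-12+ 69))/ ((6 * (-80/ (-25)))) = -1315/ 5472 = -0.24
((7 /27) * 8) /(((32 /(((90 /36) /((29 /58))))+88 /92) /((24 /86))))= 12880 /163701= 0.08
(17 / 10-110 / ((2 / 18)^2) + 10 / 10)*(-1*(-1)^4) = 89073 / 10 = 8907.30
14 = 14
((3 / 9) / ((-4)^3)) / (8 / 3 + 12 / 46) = -23 / 12928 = -0.00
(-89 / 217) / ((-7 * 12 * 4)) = 89 / 72912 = 0.00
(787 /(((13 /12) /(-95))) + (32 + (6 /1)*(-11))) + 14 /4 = -1795153 /26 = -69044.35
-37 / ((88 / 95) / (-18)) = 31635 / 44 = 718.98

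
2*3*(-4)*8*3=-576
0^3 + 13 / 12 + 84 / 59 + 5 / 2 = 3545 / 708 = 5.01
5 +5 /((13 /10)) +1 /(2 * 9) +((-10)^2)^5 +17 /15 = 11700000011741 /1170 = 10000000010.04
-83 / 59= -1.41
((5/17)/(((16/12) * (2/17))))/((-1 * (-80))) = 3/128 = 0.02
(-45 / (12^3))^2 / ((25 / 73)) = 73 / 36864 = 0.00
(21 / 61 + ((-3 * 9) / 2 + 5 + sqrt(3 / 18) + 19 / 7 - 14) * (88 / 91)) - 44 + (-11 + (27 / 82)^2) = -19250900871 / 261274468 + 44 * sqrt(6) / 273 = -73.29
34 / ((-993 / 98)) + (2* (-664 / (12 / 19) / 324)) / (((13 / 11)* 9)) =-3.97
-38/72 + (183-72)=3977/36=110.47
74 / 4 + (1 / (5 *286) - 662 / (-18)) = 355717 / 6435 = 55.28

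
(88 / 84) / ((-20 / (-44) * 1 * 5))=242 / 525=0.46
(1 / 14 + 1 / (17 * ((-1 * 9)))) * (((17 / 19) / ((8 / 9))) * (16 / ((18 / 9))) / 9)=139 / 2394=0.06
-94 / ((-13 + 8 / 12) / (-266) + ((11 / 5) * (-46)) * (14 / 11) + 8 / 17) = 135660 / 185137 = 0.73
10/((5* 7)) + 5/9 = 0.84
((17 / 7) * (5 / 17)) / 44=5 / 308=0.02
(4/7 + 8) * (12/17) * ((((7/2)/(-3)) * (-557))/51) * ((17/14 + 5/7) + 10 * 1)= 1860380/2023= 919.61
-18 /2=-9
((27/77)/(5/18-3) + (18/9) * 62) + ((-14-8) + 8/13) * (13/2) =-57081/3773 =-15.13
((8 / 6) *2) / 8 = 1 / 3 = 0.33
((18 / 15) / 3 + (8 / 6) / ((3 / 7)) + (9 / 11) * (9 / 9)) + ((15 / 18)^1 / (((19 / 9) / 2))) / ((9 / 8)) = 5.03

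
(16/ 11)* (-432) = -6912/ 11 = -628.36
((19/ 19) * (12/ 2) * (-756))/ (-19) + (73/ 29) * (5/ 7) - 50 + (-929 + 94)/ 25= 3030346/ 19285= 157.13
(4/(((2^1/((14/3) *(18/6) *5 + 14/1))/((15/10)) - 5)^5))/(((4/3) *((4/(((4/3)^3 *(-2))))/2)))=220541454/95388992557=0.00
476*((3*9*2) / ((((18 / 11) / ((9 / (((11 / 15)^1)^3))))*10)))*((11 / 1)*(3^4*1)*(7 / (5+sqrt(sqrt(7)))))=2459390850 / (11*(7^(1 / 4)+5))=33740044.24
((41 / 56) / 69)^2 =1681 / 14930496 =0.00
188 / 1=188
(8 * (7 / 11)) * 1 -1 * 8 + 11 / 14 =-327 / 154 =-2.12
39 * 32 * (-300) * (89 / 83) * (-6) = 199929600 / 83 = 2408790.36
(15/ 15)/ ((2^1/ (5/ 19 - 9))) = -83/ 19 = -4.37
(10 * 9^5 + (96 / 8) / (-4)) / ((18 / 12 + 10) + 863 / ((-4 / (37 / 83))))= -65347228 / 9371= -6973.35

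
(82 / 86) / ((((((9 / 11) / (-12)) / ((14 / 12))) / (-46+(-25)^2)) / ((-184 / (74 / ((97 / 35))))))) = 1553543464 / 23865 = 65097.15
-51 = -51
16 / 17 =0.94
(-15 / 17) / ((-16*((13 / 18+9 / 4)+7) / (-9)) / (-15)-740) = 18225 / 15309112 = 0.00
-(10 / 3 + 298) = -904 / 3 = -301.33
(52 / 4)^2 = 169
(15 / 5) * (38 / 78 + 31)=1228 / 13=94.46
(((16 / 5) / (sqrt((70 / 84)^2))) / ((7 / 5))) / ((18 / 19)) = 304 / 105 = 2.90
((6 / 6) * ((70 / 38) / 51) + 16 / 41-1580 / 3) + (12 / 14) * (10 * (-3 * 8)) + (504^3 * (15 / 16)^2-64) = 31292248021091 / 278103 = 112520354.05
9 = 9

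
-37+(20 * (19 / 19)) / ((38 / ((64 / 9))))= -33.26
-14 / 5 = -2.80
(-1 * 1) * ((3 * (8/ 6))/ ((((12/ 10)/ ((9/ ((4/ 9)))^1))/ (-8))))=540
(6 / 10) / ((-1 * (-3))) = 1 / 5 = 0.20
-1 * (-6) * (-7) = -42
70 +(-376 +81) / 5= 11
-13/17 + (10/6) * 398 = 33791/51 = 662.57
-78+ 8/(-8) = -79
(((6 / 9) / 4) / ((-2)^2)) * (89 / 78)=89 / 1872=0.05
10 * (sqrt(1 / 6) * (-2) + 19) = 190 - 10 * sqrt(6) / 3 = 181.84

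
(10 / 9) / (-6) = -5 / 27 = -0.19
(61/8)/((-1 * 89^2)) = -61/63368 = -0.00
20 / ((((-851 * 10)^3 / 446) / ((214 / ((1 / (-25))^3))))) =29826250 / 616295051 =0.05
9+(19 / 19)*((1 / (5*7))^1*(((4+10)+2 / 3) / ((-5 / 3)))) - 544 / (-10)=11051 / 175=63.15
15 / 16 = 0.94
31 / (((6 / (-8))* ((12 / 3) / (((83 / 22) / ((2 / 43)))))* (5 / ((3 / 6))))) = -110639 / 1320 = -83.82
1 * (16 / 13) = 16 / 13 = 1.23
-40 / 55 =-8 / 11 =-0.73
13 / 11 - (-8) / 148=1.24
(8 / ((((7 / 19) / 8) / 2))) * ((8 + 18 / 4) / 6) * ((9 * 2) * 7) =91200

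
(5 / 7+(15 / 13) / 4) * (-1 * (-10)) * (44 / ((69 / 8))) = 321200 / 6279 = 51.15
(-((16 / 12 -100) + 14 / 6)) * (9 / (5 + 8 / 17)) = 4913 / 31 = 158.48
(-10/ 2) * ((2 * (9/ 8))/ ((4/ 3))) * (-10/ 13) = 675/ 104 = 6.49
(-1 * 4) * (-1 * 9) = 36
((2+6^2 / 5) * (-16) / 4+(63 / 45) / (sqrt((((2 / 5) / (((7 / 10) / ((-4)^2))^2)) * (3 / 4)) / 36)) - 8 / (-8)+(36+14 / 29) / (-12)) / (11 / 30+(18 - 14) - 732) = 33791 / 633041 - 147 * sqrt(30) / 873160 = 0.05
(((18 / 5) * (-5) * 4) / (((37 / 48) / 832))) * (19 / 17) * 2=-109264896 / 629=-173712.08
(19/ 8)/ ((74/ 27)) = 513/ 592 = 0.87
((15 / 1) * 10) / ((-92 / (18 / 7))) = -675 / 161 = -4.19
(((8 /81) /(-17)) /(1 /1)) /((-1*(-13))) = -8 /17901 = -0.00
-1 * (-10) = 10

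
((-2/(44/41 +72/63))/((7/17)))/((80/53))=-697/480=-1.45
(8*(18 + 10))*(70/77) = 2240/11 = 203.64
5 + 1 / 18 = 91 / 18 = 5.06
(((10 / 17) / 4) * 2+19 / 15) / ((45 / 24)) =3184 / 3825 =0.83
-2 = -2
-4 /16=-1 /4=-0.25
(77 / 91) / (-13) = -11 / 169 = -0.07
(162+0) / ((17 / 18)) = 2916 / 17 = 171.53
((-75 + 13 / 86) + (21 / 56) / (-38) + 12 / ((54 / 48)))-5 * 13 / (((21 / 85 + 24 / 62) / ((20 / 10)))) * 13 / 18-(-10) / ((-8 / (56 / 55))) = -461730436477 / 2162487888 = -213.52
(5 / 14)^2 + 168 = 32953 / 196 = 168.13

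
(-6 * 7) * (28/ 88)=-147/ 11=-13.36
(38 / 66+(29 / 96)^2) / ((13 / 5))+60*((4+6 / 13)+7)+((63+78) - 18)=1068739759 / 1317888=810.95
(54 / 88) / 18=3 / 88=0.03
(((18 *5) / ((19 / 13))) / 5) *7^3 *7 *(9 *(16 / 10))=40452048 / 95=425811.03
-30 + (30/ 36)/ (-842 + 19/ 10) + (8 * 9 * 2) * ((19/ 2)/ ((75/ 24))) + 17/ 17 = 257548832/ 630075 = 408.76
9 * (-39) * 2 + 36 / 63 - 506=-8452 / 7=-1207.43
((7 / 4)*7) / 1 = 49 / 4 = 12.25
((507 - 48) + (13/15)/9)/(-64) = -30989/4320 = -7.17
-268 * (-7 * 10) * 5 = 93800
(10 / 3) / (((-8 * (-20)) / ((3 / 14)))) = 1 / 224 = 0.00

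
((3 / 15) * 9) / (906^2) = 0.00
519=519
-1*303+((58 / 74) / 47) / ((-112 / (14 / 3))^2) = -303504163 / 1001664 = -303.00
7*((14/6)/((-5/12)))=-39.20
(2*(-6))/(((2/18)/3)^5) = -172186884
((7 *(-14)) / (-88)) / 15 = 49 / 660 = 0.07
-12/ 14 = -6/ 7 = -0.86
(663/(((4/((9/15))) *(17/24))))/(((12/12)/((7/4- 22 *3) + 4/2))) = -87399/10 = -8739.90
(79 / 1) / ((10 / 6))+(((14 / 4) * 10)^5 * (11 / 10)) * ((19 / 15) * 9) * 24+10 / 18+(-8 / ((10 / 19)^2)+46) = 3556571302142 / 225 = 15806983565.08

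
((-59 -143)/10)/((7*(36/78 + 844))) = -1313/384230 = -0.00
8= 8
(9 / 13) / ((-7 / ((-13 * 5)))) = 45 / 7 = 6.43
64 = 64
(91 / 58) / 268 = 91 / 15544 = 0.01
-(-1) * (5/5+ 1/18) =19/18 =1.06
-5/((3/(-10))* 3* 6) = 25/27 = 0.93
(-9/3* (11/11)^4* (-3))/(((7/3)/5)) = 135/7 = 19.29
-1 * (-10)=10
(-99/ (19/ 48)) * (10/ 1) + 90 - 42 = -46608/ 19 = -2453.05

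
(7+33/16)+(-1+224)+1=3729/16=233.06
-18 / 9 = -2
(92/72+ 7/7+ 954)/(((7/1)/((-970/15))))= -238523/27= -8834.19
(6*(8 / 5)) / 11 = 48 / 55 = 0.87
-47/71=-0.66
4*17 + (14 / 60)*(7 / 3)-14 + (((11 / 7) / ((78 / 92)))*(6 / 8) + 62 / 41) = 9645022 / 167895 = 57.45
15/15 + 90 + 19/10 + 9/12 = 1873/20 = 93.65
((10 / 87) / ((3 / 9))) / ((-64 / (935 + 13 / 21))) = -3070 / 609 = -5.04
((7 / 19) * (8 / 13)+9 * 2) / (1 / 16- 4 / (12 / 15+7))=-216096 / 5339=-40.47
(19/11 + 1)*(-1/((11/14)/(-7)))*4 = 97.19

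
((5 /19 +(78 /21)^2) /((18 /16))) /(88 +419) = 34904 /1416051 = 0.02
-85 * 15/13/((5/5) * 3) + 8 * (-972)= -101513/13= -7808.69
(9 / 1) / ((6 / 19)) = 57 / 2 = 28.50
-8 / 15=-0.53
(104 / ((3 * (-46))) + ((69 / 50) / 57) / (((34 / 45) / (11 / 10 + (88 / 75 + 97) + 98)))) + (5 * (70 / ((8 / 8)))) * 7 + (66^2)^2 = 422944668468751 / 22287000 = 18977191.57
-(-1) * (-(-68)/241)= 68/241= 0.28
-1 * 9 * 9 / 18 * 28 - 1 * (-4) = -122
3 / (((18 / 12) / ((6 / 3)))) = 4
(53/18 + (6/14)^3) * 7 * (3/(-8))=-18665/2352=-7.94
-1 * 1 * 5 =-5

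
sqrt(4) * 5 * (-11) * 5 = -550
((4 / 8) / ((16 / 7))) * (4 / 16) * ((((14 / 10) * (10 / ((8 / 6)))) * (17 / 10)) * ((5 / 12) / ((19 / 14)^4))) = 2000033 / 16681088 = 0.12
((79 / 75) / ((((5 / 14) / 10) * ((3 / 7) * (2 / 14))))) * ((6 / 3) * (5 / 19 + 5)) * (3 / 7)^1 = 123872 / 57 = 2173.19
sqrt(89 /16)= sqrt(89) /4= 2.36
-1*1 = -1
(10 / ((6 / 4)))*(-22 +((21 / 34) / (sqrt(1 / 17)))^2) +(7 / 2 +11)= -9071 / 102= -88.93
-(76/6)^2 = -1444/9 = -160.44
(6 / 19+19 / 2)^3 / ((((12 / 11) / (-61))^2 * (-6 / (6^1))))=-23365309373197 / 7901568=-2957047.18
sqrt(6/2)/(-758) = -sqrt(3)/758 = -0.00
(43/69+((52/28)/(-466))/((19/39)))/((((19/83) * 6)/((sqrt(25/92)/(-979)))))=-1091479465 * sqrt(23)/21954928304232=-0.00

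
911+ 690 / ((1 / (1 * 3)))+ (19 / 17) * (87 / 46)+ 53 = 2374241 / 782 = 3036.11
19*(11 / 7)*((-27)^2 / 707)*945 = 20568735 / 707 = 29092.98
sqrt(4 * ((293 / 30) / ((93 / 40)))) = 4 * sqrt(9083) / 93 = 4.10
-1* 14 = -14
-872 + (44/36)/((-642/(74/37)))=-2519219/2889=-872.00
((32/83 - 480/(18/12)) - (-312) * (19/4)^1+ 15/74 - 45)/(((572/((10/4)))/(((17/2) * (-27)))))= -15753400965/14052896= -1121.01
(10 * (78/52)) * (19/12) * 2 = 95/2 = 47.50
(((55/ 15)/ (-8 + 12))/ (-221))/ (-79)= 11/ 209508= 0.00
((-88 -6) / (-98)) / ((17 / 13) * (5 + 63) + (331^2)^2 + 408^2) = 611 / 7646407397489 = 0.00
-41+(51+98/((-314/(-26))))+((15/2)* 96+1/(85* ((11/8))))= 738.12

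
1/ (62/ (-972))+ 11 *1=-145/ 31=-4.68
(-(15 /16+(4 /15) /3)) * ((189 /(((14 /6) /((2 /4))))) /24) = -2217 /1280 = -1.73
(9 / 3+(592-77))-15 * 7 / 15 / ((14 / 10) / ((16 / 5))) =502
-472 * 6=-2832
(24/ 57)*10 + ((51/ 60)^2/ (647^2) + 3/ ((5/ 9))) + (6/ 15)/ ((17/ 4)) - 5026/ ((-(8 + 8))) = 17514094136457/ 54084282800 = 323.83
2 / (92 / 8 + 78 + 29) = 4 / 237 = 0.02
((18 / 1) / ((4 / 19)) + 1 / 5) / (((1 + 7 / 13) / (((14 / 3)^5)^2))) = 402823263885952 / 1476225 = 272873893.81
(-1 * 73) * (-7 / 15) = 511 / 15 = 34.07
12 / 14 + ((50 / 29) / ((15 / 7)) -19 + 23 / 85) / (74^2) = 121021121 / 141732570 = 0.85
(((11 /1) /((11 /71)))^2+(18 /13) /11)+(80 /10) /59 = 5041.26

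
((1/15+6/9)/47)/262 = 11/184710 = 0.00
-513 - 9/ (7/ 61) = -4140/ 7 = -591.43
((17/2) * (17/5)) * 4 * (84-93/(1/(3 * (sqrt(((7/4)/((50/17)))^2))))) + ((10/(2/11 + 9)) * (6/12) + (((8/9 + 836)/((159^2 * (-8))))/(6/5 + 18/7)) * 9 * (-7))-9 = -799487650758419/84261573000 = -9488.16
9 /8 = 1.12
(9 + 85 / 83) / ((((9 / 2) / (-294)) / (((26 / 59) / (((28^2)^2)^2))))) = -0.00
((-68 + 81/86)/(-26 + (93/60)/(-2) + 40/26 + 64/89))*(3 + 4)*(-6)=-5604831960/48790681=-114.88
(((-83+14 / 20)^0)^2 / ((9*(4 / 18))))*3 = 3 / 2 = 1.50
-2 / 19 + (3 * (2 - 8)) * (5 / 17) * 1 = -1744 / 323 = -5.40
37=37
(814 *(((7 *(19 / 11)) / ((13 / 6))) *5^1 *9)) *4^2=42517440 / 13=3270572.31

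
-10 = -10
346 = 346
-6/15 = -2/5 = -0.40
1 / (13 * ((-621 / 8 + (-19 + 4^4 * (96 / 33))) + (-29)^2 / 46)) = 2024 / 17533919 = 0.00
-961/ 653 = -1.47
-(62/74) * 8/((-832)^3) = 31/2663677952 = 0.00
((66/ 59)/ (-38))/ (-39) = 11/ 14573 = 0.00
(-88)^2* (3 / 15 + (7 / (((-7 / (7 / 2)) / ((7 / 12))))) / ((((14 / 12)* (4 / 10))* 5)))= -5227.20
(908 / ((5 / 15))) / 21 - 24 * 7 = -268 / 7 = -38.29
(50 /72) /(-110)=-5 /792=-0.01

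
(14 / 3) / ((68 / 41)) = 287 / 102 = 2.81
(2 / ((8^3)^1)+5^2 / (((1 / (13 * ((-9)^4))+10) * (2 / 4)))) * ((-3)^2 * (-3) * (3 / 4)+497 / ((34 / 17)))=997546841203 / 873401344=1142.14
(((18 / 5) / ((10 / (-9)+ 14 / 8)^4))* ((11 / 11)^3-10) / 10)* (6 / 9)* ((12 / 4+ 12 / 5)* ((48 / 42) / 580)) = -4897760256 / 35504826875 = -0.14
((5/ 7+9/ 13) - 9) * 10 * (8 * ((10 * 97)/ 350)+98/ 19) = -2075.23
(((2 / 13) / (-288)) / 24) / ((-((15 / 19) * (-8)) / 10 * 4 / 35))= -665 / 2156544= -0.00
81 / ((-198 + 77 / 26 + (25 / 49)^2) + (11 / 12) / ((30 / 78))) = -151695180 / 360313171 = -0.42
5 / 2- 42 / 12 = -1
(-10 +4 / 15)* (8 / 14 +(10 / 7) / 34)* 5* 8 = -238.83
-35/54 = -0.65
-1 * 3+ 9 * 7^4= 21606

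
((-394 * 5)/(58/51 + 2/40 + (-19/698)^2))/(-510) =239947970/73796533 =3.25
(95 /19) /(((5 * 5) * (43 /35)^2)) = 245 /1849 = 0.13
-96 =-96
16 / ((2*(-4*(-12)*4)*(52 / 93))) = 31 / 416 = 0.07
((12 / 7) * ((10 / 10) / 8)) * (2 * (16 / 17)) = 48 / 119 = 0.40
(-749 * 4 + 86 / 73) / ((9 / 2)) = -145748 / 219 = -665.52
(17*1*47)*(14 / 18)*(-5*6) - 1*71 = -56143 / 3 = -18714.33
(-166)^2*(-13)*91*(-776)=25296628448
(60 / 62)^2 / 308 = 225 / 73997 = 0.00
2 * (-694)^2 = 963272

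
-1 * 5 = -5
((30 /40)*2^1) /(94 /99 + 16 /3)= 297 /1244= 0.24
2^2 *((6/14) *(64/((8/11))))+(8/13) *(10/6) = 41464/273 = 151.88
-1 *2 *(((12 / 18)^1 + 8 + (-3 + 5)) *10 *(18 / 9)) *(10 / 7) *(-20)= 256000 / 21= 12190.48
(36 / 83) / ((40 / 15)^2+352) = 0.00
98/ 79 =1.24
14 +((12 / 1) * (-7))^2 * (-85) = -599746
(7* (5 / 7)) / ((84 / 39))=65 / 28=2.32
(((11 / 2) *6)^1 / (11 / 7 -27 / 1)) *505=-116655 / 178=-655.37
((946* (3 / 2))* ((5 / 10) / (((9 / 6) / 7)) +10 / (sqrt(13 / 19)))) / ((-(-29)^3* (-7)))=-14190* sqrt(247) / 2219399 -473 / 24389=-0.12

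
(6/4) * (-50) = -75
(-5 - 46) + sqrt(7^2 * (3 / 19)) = -51 + 7 * sqrt(57) / 19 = -48.22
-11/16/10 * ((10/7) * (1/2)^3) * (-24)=33/112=0.29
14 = 14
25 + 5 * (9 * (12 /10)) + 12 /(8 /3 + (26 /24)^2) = 45415 /553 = 82.12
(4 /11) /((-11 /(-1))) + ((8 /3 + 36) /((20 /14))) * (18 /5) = 294856 /3025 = 97.47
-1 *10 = -10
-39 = -39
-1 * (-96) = 96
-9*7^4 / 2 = -21609 / 2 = -10804.50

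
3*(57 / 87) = 57 / 29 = 1.97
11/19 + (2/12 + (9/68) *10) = 2005/969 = 2.07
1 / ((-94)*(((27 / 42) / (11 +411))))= -2954 / 423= -6.98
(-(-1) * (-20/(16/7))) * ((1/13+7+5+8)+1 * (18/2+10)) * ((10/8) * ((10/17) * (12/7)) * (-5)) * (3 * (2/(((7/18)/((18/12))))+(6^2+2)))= 457200000/1547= 295539.75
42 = 42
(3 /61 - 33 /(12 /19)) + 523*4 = 497711 /244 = 2039.80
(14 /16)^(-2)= 64 /49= 1.31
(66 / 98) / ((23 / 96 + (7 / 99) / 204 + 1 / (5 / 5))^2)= 861439214592 / 1966532233561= 0.44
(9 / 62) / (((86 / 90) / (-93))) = -1215 / 86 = -14.13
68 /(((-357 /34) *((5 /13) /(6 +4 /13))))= -11152 /105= -106.21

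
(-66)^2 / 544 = 8.01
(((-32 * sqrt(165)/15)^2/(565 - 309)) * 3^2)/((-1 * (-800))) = 33/1000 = 0.03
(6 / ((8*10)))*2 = 3 / 20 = 0.15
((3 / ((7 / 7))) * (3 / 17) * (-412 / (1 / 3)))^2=123743376 / 289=428177.77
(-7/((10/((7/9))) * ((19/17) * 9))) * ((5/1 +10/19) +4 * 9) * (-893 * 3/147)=210137/5130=40.96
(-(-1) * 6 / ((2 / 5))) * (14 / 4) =105 / 2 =52.50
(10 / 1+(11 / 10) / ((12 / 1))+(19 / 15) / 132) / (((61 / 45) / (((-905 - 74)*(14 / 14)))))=-3560089 / 488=-7295.26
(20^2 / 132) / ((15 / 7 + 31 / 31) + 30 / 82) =28700 / 33231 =0.86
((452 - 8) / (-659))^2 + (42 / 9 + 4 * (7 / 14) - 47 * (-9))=560379617 / 1302843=430.12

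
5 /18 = 0.28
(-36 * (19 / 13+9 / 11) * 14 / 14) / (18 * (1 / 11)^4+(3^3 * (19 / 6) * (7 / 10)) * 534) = -17356240 / 6758915423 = -0.00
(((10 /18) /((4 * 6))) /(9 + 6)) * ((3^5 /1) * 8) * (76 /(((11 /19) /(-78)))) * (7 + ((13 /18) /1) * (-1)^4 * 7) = -4073524 /11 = -370320.36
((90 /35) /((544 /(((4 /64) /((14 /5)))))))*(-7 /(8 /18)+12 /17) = -46035 /29001728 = -0.00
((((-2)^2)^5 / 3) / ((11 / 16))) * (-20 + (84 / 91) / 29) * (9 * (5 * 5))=-9250406400 / 4147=-2230626.09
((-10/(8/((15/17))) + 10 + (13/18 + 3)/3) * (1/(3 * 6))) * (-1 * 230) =-2140495/16524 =-129.54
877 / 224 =3.92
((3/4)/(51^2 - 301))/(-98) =-3/901600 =-0.00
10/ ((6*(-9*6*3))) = -5/ 486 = -0.01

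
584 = 584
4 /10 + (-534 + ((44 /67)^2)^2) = -53744450348 /100755605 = -533.41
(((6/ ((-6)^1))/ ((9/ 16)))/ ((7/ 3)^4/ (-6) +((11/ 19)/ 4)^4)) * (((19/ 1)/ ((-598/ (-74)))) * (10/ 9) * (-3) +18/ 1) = 43794661883904/ 11974272622975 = 3.66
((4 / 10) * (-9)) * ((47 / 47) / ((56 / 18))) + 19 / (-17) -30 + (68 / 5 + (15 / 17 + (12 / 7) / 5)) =-4153 / 238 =-17.45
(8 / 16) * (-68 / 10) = -17 / 5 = -3.40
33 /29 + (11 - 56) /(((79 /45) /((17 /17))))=-24.49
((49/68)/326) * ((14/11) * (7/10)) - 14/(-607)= 18526767/740078680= 0.03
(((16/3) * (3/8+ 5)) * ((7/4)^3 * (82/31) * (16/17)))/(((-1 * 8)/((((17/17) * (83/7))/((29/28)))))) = -50190847/91698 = -547.35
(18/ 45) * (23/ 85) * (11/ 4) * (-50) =-14.88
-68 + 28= -40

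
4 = 4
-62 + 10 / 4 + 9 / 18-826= -885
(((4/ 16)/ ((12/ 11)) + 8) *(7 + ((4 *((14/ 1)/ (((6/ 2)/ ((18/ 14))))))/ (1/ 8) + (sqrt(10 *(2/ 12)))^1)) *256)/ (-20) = -62884/ 3 - 316 *sqrt(15)/ 9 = -21097.32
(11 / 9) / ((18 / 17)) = 187 / 162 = 1.15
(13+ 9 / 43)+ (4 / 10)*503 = 46098 / 215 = 214.41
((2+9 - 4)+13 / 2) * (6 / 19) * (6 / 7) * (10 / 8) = 1215 / 266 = 4.57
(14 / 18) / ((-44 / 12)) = -7 / 33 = -0.21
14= 14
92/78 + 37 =38.18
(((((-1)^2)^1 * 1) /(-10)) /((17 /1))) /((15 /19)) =-19 /2550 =-0.01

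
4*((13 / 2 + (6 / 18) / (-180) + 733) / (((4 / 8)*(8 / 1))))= 399329 / 540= 739.50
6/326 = 3/163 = 0.02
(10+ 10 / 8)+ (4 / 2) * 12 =141 / 4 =35.25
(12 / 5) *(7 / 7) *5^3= 300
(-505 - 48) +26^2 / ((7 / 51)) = 30605 / 7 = 4372.14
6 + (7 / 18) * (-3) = 29 / 6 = 4.83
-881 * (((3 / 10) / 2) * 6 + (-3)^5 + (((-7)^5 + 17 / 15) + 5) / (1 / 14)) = 6223055387 / 30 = 207435179.57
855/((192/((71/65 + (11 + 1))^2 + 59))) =13872033/13520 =1026.04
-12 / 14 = -6 / 7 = -0.86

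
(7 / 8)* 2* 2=7 / 2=3.50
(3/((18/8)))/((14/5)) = 10/21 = 0.48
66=66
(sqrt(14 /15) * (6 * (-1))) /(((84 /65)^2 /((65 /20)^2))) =-142805 * sqrt(210) /56448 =-36.66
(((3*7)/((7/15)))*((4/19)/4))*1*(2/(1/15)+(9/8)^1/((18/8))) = 2745/38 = 72.24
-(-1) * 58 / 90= 29 / 45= 0.64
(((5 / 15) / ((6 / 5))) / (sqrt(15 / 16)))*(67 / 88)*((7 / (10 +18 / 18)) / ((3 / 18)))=469*sqrt(15) / 2178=0.83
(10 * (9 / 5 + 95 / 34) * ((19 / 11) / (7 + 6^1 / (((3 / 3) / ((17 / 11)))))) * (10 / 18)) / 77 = 6745 / 191709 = 0.04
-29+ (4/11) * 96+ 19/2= 339/22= 15.41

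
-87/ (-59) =1.47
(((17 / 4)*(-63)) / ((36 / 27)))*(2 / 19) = -3213 / 152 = -21.14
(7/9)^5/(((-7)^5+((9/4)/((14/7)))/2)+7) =-268912/15871839759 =-0.00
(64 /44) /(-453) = -0.00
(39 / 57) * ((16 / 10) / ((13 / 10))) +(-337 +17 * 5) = -4772 / 19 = -251.16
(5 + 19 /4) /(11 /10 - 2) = -65 /6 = -10.83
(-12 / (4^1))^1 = -3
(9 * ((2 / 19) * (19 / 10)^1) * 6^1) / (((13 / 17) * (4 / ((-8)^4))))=940032 / 65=14462.03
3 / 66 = 1 / 22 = 0.05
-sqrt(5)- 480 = -482.24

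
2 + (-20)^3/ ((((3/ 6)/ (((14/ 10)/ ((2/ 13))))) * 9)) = -145582/ 9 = -16175.78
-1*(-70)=70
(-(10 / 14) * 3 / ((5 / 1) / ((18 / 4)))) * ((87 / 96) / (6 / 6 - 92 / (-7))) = -0.12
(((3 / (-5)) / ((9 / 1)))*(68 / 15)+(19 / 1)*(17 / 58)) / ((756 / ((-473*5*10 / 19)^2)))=384427947475 / 35615538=10793.83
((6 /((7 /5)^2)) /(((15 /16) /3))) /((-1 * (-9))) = 160 /147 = 1.09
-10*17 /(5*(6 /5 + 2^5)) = -85 /83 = -1.02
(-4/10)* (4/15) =-8/75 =-0.11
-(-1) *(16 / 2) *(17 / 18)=68 / 9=7.56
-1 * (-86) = 86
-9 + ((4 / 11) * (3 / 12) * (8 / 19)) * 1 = -1873 / 209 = -8.96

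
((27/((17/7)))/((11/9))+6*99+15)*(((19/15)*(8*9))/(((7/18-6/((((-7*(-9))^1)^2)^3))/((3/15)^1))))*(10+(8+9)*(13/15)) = 271685997134732371968/378904001719375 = 717031.22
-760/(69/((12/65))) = -608/299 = -2.03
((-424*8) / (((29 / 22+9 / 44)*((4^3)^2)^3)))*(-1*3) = 1749 / 17985175552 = 0.00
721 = 721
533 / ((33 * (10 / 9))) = 1599 / 110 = 14.54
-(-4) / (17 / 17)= 4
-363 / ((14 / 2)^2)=-363 / 49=-7.41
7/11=0.64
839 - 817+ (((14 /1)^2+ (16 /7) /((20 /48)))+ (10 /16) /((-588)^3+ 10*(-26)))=12721558877457 /56923364960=223.49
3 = 3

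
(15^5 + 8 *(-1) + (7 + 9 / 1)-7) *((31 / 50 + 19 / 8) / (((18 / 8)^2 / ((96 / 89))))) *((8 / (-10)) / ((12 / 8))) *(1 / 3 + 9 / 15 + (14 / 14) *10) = -38194207096832 / 13516875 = -2825668.44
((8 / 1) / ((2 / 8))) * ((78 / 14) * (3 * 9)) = 4813.71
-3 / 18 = -1 / 6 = -0.17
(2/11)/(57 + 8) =2/715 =0.00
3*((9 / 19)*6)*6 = 972 / 19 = 51.16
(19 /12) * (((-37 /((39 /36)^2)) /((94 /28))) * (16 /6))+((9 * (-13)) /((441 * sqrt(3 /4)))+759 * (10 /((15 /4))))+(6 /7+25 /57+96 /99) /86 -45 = 5814475889111 /2998117122 -26 * sqrt(3) /147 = 1939.07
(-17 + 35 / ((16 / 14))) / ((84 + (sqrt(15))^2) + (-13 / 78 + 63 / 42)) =327 / 2408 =0.14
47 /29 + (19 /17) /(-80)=63369 /39440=1.61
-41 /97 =-0.42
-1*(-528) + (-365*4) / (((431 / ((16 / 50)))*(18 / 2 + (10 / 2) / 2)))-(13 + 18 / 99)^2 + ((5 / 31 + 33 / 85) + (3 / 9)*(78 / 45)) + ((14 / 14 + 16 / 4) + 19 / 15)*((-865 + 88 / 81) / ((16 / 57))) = -38773354428293459 / 2048076158040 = -18931.60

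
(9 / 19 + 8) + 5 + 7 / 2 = 645 / 38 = 16.97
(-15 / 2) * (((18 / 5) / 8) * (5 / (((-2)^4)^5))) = -135 / 8388608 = -0.00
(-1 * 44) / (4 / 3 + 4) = -33 / 4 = -8.25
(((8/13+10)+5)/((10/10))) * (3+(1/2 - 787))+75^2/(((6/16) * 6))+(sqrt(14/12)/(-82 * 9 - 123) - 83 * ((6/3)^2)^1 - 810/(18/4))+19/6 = -399496/39 - sqrt(42)/5166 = -10243.49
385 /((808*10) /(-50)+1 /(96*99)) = -18295200 /7679227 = -2.38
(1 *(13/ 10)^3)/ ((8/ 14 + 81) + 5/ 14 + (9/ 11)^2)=1860859/ 69960500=0.03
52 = 52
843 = 843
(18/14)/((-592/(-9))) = 81/4144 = 0.02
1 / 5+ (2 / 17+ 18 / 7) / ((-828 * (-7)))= 172831 / 862155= 0.20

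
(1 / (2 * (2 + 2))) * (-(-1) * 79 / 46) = 79 / 368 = 0.21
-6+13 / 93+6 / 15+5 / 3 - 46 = -7718 / 155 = -49.79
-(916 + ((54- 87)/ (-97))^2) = -8619733/ 9409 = -916.12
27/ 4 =6.75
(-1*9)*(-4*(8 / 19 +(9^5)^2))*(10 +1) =26234565836292 / 19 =1380766622962.74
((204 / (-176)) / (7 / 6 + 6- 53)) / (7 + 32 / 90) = 1377 / 400510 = 0.00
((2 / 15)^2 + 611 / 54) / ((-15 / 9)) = -15299 / 2250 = -6.80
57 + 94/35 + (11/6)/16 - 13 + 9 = 187489/3360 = 55.80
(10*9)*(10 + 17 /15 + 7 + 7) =2262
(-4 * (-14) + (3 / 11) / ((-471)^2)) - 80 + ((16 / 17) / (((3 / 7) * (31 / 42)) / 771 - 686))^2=-15157615711483440022502399 / 631567403197309723171137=-24.00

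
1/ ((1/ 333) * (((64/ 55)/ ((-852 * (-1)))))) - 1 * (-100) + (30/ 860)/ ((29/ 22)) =4866661193/ 19952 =243918.46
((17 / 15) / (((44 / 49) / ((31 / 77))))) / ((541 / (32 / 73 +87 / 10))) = 24609319 / 2867191800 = 0.01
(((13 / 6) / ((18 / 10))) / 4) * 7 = 455 / 216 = 2.11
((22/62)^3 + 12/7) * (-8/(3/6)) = -28.14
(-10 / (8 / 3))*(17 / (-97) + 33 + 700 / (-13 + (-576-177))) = -8891415 / 74302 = -119.67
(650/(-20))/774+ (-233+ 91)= -219881/1548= -142.04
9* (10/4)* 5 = 225/2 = 112.50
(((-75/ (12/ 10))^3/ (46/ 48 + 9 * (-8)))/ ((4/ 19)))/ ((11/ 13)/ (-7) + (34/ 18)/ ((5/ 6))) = 30392578125/ 3995156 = 7607.36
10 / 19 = 0.53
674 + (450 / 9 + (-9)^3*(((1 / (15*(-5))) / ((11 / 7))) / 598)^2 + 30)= 20391027081031 / 27043802500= 754.00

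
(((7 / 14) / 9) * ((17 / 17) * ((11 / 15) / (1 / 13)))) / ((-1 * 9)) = -143 / 2430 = -0.06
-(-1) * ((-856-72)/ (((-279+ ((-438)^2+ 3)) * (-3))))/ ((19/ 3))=58/ 227487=0.00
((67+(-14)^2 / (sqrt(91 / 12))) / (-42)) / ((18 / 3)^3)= -sqrt(273) / 2106 - 67 / 9072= -0.02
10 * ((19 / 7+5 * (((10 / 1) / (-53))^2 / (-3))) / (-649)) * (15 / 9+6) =-36020990 / 114851583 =-0.31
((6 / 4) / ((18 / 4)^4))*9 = 8 / 243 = 0.03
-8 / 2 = -4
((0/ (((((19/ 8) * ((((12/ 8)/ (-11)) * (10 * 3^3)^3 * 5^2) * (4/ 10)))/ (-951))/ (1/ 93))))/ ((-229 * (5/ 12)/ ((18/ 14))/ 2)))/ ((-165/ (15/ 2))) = 0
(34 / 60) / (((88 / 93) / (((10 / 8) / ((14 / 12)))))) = 1581 / 2464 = 0.64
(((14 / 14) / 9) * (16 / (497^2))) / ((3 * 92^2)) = 1 / 3528029547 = 0.00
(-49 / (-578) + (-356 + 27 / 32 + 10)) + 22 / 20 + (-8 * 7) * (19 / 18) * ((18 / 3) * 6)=-114303961 / 46240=-2471.97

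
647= 647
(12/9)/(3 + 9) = 1/9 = 0.11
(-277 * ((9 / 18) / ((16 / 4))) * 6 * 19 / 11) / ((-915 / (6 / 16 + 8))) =352621 / 107360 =3.28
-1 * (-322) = 322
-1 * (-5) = 5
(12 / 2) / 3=2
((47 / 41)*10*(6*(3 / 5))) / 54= 94 / 123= 0.76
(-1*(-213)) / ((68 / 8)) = 426 / 17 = 25.06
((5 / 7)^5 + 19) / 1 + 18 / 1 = 624984 / 16807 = 37.19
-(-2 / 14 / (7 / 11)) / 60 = 11 / 2940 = 0.00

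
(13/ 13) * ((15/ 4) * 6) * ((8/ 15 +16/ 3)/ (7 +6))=132/ 13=10.15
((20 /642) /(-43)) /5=-2 /13803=-0.00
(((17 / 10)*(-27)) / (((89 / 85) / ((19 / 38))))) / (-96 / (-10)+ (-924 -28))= 39015 / 1677472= 0.02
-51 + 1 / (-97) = -4948 / 97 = -51.01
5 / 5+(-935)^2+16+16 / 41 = 35843938 / 41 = 874242.39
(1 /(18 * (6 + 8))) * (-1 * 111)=-37 /84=-0.44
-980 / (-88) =245 / 22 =11.14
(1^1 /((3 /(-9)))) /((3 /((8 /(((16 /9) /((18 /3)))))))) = -27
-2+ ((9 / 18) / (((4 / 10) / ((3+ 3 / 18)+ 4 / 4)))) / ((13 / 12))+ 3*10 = 853 / 26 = 32.81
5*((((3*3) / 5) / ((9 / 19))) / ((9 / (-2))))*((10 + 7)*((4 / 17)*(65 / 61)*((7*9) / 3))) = -69160 / 183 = -377.92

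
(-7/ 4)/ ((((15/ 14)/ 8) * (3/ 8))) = -1568/ 45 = -34.84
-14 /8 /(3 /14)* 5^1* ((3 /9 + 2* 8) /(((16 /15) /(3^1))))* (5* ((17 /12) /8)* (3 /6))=-5102125 /6144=-830.42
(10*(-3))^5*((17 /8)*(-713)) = 36817537500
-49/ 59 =-0.83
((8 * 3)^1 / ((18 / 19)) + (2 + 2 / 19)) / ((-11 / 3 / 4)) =-29.93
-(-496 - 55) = 551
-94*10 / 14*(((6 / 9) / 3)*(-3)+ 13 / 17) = -2350 / 357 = -6.58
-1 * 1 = -1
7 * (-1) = -7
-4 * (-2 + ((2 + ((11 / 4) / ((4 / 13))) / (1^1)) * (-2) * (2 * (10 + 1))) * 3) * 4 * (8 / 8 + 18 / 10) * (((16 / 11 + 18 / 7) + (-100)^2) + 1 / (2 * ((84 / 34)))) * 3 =106915028362 / 55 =1943909606.58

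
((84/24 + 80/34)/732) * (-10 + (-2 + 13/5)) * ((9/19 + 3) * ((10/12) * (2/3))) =-102883/709308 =-0.15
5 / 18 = 0.28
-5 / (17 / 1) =-0.29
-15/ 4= -3.75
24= 24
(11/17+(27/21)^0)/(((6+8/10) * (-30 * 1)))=-7/867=-0.01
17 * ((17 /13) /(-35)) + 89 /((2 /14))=283176 /455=622.36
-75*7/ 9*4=-700/ 3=-233.33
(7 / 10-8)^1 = -73 / 10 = -7.30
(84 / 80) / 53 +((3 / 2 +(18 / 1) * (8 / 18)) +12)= 21.52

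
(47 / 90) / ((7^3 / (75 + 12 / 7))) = 8413 / 72030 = 0.12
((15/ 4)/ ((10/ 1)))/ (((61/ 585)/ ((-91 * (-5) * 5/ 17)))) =481.27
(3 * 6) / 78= 3 / 13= 0.23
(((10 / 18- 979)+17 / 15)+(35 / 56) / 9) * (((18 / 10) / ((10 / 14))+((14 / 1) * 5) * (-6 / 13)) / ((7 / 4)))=54061009 / 3250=16634.16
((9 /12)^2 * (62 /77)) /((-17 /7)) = -279 /1496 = -0.19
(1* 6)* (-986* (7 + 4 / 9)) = -132124 / 3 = -44041.33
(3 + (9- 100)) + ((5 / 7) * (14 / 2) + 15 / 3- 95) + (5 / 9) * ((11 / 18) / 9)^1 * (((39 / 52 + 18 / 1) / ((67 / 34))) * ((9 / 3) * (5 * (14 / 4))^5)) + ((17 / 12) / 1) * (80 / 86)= 52785921427231 / 29870208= 1767176.23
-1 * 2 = -2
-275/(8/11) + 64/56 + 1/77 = -232213/616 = -376.97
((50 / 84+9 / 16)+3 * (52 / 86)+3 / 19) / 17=859109 / 4666704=0.18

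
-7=-7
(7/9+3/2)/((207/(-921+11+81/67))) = -2496449/249642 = -10.00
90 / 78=15 / 13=1.15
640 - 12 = 628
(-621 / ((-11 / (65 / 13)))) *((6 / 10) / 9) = 207 / 11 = 18.82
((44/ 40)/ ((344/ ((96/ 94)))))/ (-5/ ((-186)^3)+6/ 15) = 212350248/ 26009738477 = 0.01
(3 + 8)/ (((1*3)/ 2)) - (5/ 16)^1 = 7.02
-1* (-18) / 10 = 9 / 5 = 1.80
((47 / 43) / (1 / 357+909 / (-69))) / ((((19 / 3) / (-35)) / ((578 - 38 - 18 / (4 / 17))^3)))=32279173899568155 / 706855328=45665884.69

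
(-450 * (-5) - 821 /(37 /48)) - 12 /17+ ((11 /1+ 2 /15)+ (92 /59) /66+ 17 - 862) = 2145425852 /6123315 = 350.37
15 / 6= 5 / 2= 2.50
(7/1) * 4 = 28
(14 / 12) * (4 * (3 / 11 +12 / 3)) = 658 / 33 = 19.94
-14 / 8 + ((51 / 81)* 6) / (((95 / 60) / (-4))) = -2575 / 228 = -11.29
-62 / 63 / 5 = -62 / 315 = -0.20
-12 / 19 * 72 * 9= -7776 / 19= -409.26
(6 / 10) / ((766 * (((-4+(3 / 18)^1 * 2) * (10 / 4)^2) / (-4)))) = 72 / 526625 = 0.00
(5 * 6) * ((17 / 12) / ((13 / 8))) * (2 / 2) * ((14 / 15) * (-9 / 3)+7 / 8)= -50.35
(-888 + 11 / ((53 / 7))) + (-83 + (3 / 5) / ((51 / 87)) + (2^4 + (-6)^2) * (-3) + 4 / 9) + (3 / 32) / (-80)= -23334829319 / 20759040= -1124.08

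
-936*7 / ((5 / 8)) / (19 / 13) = -681408 / 95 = -7172.72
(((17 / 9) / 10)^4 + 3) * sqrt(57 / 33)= 196913521 * sqrt(209) / 721710000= 3.94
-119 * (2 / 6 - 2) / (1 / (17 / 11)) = 306.52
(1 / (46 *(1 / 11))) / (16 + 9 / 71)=781 / 52670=0.01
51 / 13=3.92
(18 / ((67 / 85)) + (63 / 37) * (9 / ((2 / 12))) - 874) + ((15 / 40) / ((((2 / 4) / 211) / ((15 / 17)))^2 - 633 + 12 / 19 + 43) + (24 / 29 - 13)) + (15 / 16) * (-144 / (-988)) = -1890748596379909990625 / 2451523128181550644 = -771.25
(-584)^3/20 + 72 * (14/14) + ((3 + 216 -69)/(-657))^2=-2388161196676/239805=-9958763.15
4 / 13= 0.31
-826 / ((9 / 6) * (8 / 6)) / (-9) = 413 / 9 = 45.89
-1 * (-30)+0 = 30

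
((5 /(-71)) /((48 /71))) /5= -1 /48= -0.02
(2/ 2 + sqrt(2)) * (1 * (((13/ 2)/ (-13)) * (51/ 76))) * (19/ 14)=-51 * sqrt(2)/ 112-51/ 112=-1.10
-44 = -44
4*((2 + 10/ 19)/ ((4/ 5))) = 12.63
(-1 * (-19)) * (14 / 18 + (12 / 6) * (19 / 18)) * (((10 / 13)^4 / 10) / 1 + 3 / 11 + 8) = 456.00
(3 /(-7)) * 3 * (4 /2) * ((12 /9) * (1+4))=-120 /7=-17.14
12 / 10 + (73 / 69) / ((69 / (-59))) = 7031 / 23805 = 0.30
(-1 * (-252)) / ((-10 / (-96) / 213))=515289.60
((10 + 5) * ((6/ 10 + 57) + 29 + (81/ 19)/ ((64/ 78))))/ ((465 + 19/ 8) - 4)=76107/ 25612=2.97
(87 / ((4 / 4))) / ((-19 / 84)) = -7308 / 19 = -384.63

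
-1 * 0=0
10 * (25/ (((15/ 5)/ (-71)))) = -17750/ 3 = -5916.67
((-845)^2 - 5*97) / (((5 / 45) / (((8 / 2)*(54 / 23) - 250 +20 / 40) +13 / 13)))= -35317019070 / 23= -1535522568.26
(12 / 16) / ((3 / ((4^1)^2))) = 4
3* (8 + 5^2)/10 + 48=579/10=57.90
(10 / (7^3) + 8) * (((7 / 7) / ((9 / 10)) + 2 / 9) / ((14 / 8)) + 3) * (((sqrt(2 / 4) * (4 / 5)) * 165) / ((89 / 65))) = 311119380 * sqrt(2) / 213689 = 2059.02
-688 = -688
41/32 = 1.28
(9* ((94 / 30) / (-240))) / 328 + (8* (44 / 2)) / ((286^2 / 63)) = 32975027 / 243900800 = 0.14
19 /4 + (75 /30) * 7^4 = 24029 /4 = 6007.25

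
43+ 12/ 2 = 49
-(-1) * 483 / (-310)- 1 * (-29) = 8507 / 310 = 27.44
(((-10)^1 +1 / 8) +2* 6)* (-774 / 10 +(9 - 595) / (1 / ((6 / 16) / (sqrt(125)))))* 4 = -6579 / 10 - 14943* sqrt(5) / 200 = -824.97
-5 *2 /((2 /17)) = -85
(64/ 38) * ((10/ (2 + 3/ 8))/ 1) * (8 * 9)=184320/ 361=510.58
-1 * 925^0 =-1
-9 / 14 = -0.64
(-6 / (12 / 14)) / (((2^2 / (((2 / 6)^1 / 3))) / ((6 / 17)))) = -7 / 102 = -0.07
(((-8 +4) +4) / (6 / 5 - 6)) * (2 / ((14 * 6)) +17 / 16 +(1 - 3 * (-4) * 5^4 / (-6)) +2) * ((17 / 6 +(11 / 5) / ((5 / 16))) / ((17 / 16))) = 0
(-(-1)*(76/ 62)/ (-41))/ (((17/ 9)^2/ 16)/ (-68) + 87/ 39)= -2560896/ 190796165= -0.01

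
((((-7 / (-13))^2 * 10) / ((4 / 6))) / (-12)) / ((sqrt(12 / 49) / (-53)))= 90895 * sqrt(3) / 4056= 38.82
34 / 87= 0.39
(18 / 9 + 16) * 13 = 234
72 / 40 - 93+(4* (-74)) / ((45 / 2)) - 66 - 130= -300.36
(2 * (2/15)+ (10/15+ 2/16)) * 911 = 115697/120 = 964.14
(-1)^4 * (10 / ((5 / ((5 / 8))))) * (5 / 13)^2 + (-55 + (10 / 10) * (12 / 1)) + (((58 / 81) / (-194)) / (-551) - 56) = -9971954441 / 100915308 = -98.82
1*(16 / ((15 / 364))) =5824 / 15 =388.27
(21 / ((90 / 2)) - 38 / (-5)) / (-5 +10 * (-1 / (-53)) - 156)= -0.05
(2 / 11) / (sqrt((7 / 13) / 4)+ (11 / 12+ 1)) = 0.08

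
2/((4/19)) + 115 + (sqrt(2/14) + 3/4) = sqrt(7)/7 + 501/4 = 125.63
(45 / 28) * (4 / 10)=9 / 14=0.64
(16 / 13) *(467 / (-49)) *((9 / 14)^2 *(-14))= 302616 / 4459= 67.87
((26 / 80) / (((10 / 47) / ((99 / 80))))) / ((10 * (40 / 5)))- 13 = -33219511 / 2560000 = -12.98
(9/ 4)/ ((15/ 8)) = 6/ 5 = 1.20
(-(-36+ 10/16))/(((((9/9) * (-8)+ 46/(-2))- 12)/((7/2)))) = -1981/688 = -2.88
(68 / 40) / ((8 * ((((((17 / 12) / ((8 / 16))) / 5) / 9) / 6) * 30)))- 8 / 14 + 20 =5629 / 280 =20.10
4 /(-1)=-4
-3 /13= -0.23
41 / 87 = 0.47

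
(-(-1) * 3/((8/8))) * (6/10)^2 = 27/25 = 1.08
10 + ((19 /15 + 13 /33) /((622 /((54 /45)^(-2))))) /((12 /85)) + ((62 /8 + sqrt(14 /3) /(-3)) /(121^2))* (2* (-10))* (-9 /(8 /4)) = 59370057995 /5901142896 - 10* sqrt(42) /14641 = 10.06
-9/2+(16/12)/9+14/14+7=197/54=3.65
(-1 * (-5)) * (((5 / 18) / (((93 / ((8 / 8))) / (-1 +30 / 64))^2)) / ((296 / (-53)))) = -382925 / 47187836928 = -0.00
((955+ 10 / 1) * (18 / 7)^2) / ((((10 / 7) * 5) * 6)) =5211 / 35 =148.89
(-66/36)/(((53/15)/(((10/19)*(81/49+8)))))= -130075/49343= -2.64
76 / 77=0.99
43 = 43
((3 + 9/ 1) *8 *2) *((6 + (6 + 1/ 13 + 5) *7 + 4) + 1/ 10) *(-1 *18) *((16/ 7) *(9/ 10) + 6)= -5551763328/ 2275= -2440335.53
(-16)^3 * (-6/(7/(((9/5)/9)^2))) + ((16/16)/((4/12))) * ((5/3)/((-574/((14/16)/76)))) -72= 597074581/8724800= 68.43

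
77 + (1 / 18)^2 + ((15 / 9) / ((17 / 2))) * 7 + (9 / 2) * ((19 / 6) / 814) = 351476591 / 4483512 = 78.39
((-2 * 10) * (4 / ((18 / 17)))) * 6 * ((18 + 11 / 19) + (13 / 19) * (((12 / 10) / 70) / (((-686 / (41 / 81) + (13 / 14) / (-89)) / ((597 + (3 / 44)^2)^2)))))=-16234049618976444313 / 2311192438158120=-7024.10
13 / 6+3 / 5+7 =293 / 30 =9.77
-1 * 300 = -300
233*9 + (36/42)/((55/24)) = 807489/385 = 2097.37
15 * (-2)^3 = -120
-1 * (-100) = 100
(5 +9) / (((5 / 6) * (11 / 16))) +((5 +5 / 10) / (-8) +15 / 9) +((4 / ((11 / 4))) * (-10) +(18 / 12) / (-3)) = 27377 / 2640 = 10.37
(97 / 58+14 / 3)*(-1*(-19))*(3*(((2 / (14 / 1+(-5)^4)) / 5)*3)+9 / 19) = 3565999 / 61770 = 57.73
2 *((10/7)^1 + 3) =62/7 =8.86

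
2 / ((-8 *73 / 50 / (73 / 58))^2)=625 / 26912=0.02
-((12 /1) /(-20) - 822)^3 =69578670897 /125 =556629367.18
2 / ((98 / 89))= 89 / 49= 1.82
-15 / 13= -1.15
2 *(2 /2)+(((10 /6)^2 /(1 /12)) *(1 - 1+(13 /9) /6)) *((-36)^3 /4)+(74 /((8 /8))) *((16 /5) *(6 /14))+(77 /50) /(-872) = -28535136699 /305200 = -93496.52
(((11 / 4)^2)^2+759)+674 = 381489 / 256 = 1490.19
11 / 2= 5.50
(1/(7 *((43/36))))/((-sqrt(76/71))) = -18 *sqrt(1349)/5719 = -0.12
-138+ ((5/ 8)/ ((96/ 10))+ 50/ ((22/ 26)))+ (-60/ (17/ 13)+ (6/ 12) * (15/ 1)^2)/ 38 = -105179111/ 1364352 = -77.09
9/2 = 4.50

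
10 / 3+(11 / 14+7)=467 / 42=11.12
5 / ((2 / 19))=95 / 2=47.50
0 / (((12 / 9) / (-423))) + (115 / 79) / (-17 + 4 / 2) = -23 / 237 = -0.10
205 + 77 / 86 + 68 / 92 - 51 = 307845 / 1978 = 155.63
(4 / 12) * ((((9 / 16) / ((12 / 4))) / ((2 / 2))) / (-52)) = -1 / 832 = -0.00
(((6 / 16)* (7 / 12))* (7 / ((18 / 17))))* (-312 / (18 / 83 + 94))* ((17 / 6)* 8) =-898807 / 8280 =-108.55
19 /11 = 1.73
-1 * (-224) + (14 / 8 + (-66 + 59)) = 875 / 4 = 218.75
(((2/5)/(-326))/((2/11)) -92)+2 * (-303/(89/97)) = -109162079/145070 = -752.48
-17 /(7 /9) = -153 /7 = -21.86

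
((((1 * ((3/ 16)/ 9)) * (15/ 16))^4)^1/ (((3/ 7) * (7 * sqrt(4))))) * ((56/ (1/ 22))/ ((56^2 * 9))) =6875/ 6493990551552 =0.00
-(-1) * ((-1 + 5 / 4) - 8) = -31 / 4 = -7.75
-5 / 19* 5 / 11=-0.12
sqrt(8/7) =2 *sqrt(14)/7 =1.07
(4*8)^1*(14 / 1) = 448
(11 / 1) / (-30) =-11 / 30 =-0.37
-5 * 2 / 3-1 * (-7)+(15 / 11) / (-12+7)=3.39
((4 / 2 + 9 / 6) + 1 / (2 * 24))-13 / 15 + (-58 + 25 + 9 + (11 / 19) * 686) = 1713703 / 4560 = 375.81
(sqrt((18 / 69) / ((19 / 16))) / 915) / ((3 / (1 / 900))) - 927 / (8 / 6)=-2781 / 4+ sqrt(2622) / 269902125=-695.25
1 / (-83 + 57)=-1 / 26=-0.04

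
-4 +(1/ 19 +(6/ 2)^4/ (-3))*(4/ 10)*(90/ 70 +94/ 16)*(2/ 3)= -55.46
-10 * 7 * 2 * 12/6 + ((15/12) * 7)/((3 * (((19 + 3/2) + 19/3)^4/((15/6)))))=-26875928290/95985463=-280.00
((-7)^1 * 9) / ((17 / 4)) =-252 / 17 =-14.82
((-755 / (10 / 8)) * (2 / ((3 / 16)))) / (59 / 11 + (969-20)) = -106304 / 15747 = -6.75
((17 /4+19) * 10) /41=465 /82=5.67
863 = 863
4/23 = 0.17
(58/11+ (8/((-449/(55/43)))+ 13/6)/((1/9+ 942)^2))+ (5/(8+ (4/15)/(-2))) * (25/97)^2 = 45049644791591065042/8476025067432457667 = 5.31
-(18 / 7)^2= -6.61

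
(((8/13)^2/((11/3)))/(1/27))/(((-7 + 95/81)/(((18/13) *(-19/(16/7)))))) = 5.51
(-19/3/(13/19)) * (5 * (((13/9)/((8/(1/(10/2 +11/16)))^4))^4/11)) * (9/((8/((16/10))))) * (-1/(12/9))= 0.00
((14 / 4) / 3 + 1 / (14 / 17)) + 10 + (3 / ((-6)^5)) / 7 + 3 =279071 / 18144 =15.38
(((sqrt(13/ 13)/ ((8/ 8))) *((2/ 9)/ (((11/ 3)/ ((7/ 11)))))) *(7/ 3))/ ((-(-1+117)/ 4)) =-98/ 31581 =-0.00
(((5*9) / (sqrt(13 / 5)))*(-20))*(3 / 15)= -180*sqrt(65) / 13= -111.63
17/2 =8.50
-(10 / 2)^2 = -25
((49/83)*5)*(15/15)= 245/83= 2.95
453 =453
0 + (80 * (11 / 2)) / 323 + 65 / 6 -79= -129467 / 1938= -66.80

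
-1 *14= -14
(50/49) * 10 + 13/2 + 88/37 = 69193/3626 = 19.08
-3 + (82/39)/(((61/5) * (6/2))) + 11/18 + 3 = 3181/4758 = 0.67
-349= -349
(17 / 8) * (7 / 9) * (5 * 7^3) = 2834.51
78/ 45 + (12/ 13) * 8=1778/ 195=9.12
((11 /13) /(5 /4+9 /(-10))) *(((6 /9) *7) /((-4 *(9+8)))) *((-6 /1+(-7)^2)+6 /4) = -4895 /663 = -7.38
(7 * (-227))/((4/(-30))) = 23835/2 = 11917.50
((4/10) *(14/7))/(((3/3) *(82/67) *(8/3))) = 0.25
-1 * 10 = -10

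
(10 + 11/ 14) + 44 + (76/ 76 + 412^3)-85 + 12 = 979083151/ 14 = 69934510.79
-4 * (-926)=3704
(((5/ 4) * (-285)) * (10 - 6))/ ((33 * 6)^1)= -475/ 66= -7.20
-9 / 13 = -0.69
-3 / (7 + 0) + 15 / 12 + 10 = 303 / 28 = 10.82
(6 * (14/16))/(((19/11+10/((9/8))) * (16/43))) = 89397/67264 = 1.33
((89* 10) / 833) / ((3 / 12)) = 3560 / 833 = 4.27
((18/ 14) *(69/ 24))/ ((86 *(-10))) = -207/ 48160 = -0.00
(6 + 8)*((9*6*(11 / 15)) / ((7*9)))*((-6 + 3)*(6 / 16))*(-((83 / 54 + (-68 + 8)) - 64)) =-1212.38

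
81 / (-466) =-0.17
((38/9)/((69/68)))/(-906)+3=842647/281313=3.00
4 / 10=2 / 5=0.40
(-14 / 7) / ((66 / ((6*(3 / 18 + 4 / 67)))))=-91 / 2211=-0.04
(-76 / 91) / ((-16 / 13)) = 19 / 28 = 0.68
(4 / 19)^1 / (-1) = -4 / 19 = -0.21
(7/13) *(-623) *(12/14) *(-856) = 3199728/13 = 246132.92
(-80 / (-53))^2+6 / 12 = 15609 / 5618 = 2.78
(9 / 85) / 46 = 9 / 3910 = 0.00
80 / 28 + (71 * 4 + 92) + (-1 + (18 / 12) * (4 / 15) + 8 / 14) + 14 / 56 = 53071 / 140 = 379.08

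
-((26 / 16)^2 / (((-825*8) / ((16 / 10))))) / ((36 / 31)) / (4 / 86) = 225277 / 19008000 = 0.01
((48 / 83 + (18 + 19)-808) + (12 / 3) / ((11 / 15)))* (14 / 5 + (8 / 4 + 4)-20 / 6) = -3818002 / 913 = -4181.82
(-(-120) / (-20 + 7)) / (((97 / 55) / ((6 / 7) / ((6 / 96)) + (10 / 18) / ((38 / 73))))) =-38925700 / 503139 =-77.37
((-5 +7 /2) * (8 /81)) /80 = -1 /540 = -0.00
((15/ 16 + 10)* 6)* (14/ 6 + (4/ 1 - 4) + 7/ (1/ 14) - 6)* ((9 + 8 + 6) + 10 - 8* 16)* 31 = -145851125/ 8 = -18231390.62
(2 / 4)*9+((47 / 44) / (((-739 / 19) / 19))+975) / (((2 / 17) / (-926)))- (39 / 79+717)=-19704554187071 / 2568764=-7670830.87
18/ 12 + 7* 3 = 45/ 2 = 22.50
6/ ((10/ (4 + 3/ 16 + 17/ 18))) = 739/ 240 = 3.08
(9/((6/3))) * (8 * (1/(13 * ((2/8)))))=11.08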